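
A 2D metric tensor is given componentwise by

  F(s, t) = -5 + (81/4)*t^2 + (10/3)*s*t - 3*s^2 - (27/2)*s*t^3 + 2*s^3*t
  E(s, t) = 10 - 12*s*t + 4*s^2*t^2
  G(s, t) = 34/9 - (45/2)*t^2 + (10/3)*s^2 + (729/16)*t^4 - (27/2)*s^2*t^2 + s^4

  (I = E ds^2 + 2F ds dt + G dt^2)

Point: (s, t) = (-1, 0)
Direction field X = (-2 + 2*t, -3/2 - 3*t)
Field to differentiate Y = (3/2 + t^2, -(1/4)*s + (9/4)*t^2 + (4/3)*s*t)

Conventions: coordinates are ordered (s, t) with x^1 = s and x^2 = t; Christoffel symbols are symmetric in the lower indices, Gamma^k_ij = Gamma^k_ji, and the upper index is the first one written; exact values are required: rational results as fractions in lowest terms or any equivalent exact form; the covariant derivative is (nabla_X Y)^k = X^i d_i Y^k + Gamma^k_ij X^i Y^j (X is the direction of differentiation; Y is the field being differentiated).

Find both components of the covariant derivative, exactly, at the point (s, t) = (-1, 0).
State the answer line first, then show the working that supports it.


Answer: (nabla_X Y)^s = -27/28, (nabla_X Y)^t = 47/14

E = 10, F = -8, G = 73/9 at the point
E_s = 0, E_t = 12, F_s = 6, F_t = -16/3, G_s = -32/3, G_t = 0
EG - F^2 = 154/9;  g^inv = (9/154) * [[73/9, 8], [8, 10]]
first-kind symbols [ij,l] = (1/2)(d_i g_jl + d_j g_il - d_l g_ij): [ss,s] = E_s/2 = 0, [ss,t] = F_s - E_t/2 = 0, [st,s] = E_t/2 = 6, [st,t] = G_s/2 = -16/3, [tt,s] = F_t - G_s/2 = 0, [tt,t] = G_t/2 = 0
Gamma^s_ij = (G*[ij,s] - F*[ij,t])/(EG - F^2), Gamma^t_ij = (E*[ij,t] - F*[ij,s])/(EG - F^2)
Gamma_sss = 0, Gamma_sst = 27/77, Gamma_stt = 0, Gamma_tss = 0, Gamma_tst = -24/77, Gamma_ttt = 0
X = (-2, -3/2), Y = (3/2, 1/4) at the point


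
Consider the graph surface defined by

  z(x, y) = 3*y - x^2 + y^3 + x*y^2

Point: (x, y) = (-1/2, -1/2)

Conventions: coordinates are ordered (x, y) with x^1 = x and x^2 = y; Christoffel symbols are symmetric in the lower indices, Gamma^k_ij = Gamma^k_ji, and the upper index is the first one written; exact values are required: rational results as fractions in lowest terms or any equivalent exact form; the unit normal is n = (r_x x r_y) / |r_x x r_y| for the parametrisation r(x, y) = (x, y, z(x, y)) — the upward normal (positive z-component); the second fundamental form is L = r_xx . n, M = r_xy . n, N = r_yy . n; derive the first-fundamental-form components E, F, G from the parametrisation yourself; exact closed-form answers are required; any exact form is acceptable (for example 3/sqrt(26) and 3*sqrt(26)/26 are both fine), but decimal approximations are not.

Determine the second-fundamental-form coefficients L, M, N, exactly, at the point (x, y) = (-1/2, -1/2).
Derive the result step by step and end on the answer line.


z_x = 5/4, z_y = 17/4, z_xx = -2, z_xy = -1, z_yy = -4
E = 41/16, F = 85/16, G = 305/16; answer radicand W^2 = 165/8
unnormalised second-form numerators: l = -2, m = -1, n = -4; L = l/sqrt(165/8), and similarly M = m/sqrt(W^2), N = n/sqrt(W^2)

Answer: L = -4*sqrt(330)/165, M = -2*sqrt(330)/165, N = -8*sqrt(330)/165


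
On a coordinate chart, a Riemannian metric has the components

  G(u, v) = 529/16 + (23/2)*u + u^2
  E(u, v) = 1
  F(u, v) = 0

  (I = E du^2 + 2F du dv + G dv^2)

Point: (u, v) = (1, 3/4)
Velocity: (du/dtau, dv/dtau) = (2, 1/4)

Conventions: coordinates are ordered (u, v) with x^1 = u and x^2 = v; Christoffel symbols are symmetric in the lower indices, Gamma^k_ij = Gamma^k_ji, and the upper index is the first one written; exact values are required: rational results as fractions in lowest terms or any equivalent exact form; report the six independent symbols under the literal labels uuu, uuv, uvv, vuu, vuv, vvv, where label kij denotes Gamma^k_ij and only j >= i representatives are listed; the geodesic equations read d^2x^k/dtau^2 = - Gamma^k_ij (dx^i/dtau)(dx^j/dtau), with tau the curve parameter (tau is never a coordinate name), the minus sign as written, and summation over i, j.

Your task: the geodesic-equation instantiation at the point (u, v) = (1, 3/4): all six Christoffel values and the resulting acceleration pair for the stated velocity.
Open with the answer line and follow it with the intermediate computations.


Answer: Gamma_uuu = 0, Gamma_uuv = 0, Gamma_uvv = -27/4, Gamma_vuu = 0, Gamma_vuv = 4/27, Gamma_vvv = 0; accelerations (d^2u/dtau^2, d^2v/dtau^2) = (27/64, -4/27)

E = 1, F = 0, G = 729/16 at the point
E_u = 0, E_v = 0, F_u = 0, F_v = 0, G_u = 27/2, G_v = 0
EG - F^2 = 729/16;  g^inv = (16/729) * [[729/16, 0], [0, 1]]
first-kind symbols [ij,l] = (1/2)(d_i g_jl + d_j g_il - d_l g_ij): [uu,u] = E_u/2 = 0, [uu,v] = F_u - E_v/2 = 0, [uv,u] = E_v/2 = 0, [uv,v] = G_u/2 = 27/4, [vv,u] = F_v - G_u/2 = -27/4, [vv,v] = G_v/2 = 0
Gamma^u_ij = (G*[ij,u] - F*[ij,v])/(EG - F^2), Gamma^v_ij = (E*[ij,v] - F*[ij,u])/(EG - F^2)
Gamma_uuu = 0, Gamma_uuv = 0, Gamma_uvv = -27/4, Gamma_vuu = 0, Gamma_vuv = 4/27, Gamma_vvv = 0
d^2u/dtau^2 = -(Gamma_uuu*(2)^2 + 2*Gamma_uuv*(2)*(1/4) + Gamma_uvv*(1/4)^2) = 27/64
d^2v/dtau^2 = -(Gamma_vuu*(2)^2 + 2*Gamma_vuv*(2)*(1/4) + Gamma_vvv*(1/4)^2) = -4/27


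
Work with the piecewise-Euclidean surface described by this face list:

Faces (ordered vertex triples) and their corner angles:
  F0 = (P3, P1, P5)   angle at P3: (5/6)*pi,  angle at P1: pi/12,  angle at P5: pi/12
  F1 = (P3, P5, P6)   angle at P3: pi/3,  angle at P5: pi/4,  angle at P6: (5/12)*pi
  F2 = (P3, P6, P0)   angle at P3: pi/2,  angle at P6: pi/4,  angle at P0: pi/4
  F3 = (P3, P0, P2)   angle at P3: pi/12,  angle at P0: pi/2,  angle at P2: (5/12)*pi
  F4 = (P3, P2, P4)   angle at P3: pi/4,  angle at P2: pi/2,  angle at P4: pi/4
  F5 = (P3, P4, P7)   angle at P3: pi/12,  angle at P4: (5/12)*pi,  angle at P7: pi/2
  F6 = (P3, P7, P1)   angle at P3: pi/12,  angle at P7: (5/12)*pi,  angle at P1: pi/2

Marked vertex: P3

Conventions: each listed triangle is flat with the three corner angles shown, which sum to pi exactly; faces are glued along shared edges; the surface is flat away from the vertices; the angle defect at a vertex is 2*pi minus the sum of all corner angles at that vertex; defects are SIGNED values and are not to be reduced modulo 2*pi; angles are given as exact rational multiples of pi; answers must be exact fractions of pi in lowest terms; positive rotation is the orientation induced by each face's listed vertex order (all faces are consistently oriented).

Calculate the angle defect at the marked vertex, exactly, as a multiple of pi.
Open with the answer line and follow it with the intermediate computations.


Answer: defect(P3) = -pi/6

Sum of corner angles at P3: (13/6)*pi
defect = 2*pi - (13/6)*pi


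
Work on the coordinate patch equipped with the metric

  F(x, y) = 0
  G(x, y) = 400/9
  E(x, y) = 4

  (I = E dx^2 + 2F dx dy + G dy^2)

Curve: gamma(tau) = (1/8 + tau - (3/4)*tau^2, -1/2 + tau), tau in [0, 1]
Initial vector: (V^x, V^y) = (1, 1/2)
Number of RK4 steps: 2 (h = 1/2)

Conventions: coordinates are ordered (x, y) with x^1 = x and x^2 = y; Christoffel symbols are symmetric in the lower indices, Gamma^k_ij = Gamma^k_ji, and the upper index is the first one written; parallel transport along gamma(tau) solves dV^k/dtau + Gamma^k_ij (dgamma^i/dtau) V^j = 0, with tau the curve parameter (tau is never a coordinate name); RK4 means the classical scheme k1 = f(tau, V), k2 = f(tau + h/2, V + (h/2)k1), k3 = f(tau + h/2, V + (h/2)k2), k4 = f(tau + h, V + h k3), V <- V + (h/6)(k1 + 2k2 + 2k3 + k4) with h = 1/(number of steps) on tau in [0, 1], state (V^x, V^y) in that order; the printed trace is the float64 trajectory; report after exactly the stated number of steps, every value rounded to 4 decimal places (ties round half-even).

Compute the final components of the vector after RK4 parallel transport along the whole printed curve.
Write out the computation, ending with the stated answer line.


gamma'(tau) = (1 - (3/2)*tau, 1); f(tau, V)^k = -Gamma^k_ij(gamma(tau)) gamma'^i(tau) V^j; h = 1/2; intermediate values shown to 6 dp
curve data and Christoffel symbols at the stage parameters:
  tau = 0.000000: gamma = (0.125000, -0.500000), gamma' = (1.000000, 1.000000); Gamma_xxx = 0.000000, Gamma_xxy = 0.000000, Gamma_xyy = 0.000000, Gamma_yxx = 0.000000, Gamma_yxy = 0.000000, Gamma_yyy = 0.000000
  tau = 0.250000: gamma = (0.328125, -0.250000), gamma' = (0.625000, 1.000000); Gamma_xxx = 0.000000, Gamma_xxy = 0.000000, Gamma_xyy = 0.000000, Gamma_yxx = 0.000000, Gamma_yxy = 0.000000, Gamma_yyy = 0.000000
  tau = 0.500000: gamma = (0.437500, 0.000000), gamma' = (0.250000, 1.000000); Gamma_xxx = 0.000000, Gamma_xxy = 0.000000, Gamma_xyy = 0.000000, Gamma_yxx = 0.000000, Gamma_yxy = 0.000000, Gamma_yyy = 0.000000
  tau = 0.750000: gamma = (0.453125, 0.250000), gamma' = (-0.125000, 1.000000); Gamma_xxx = 0.000000, Gamma_xxy = 0.000000, Gamma_xyy = 0.000000, Gamma_yxx = 0.000000, Gamma_yxy = 0.000000, Gamma_yyy = 0.000000
  tau = 1.000000: gamma = (0.375000, 0.500000), gamma' = (-0.500000, 1.000000); Gamma_xxx = 0.000000, Gamma_xxy = 0.000000, Gamma_xyy = 0.000000, Gamma_yxx = 0.000000, Gamma_yxy = 0.000000, Gamma_yyy = 0.000000
step 0: V^x = 1.0000, V^y = 0.5000
step 1: k1 = (0.000000, 0.000000), k2 = (0.000000, 0.000000), k3 = (0.000000, 0.000000), k4 = (0.000000, 0.000000); V <- V + (h/6)(k1 + 2k2 + 2k3 + k4): V^x = 1.0000, V^y = 0.5000
step 2: k1 = (0.000000, 0.000000), k2 = (0.000000, 0.000000), k3 = (0.000000, 0.000000), k4 = (0.000000, 0.000000); V <- V + (h/6)(k1 + 2k2 + 2k3 + k4): V^x = 1.0000, V^y = 0.5000

Answer: V^x = 1.0000, V^y = 0.5000


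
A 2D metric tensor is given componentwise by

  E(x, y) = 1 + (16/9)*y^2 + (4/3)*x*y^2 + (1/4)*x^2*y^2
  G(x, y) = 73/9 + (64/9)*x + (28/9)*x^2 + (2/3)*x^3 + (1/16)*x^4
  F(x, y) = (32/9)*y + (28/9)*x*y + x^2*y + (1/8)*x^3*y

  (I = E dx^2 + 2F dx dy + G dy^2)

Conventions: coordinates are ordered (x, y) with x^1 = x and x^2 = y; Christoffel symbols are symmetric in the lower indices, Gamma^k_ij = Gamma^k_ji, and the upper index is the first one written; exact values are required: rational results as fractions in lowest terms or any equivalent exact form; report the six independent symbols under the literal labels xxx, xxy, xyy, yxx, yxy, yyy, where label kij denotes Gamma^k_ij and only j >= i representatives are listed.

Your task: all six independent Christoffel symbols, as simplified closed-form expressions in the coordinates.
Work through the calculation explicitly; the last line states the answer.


E = 1 + (16/9)*y^2 + (4/3)*x*y^2 + (1/4)*x^2*y^2; F = (32/9)*y + (28/9)*x*y + x^2*y + (1/8)*x^3*y; G = 73/9 + (64/9)*x + (28/9)*x^2 + (2/3)*x^3 + (1/16)*x^4
Gamma^k_ij = (1/2) g^{kl} (d_i g_jl + d_j g_il - d_l g_ij), with g^inv = (1/(EG-F^2)) [[G, -F], [-F, E]]
first partials: E_x = (4/3)*y^2 + (1/2)*x*y^2, E_y = (32/9)*y + (8/3)*x*y + (1/2)*x^2*y, F_x = (28/9)*y + 2*x*y + (3/8)*x^2*y, F_y = 32/9 + (28/9)*x + x^2 + (1/8)*x^3, G_x = 64/9 + (56/9)*x + 2*x^2 + (1/4)*x^3, G_y = 0
D = EG - F^2 = 73/9 + (64/9)*x + (16/9)*y^2 + (28/9)*x^2 + (4/3)*x*y^2 + (2/3)*x^3 + (1/4)*x^2*y^2 + (1/16)*x^4
expanded: Gamma^x_xx = (G E_x - 2F F_x + F E_y)/(2D), Gamma^x_xy = (G E_y - F G_x)/(2D), Gamma^x_yy = (2G F_y - G G_x - F G_y)/(2D), Gamma^y_xx = (2E F_x - E E_y - F E_x)/(2D), Gamma^y_xy = (E G_x - F E_y)/(2D), Gamma^y_yy = (E G_y - 2F F_y + F G_x)/(2D); substitute and cancel common factors

Answer: Gamma_xxx = (36*x*y^2 + 96*y^2)/(9*x^4 + 96*x^3 + 36*x^2*y^2 + 448*x^2 + 192*x*y^2 + 1024*x + 256*y^2 + 1168), Gamma_xxy = (36*x^2*y + 192*x*y + 256*y)/(9*x^4 + 96*x^3 + 36*x^2*y^2 + 448*x^2 + 192*x*y^2 + 1024*x + 256*y^2 + 1168), Gamma_xyy = 0, Gamma_yxx = (18*x^2*y + 96*x*y + 192*y)/(9*x^4 + 96*x^3 + 36*x^2*y^2 + 448*x^2 + 192*x*y^2 + 1024*x + 256*y^2 + 1168), Gamma_yxy = (18*x^3 + 144*x^2 + 448*x + 512)/(9*x^4 + 96*x^3 + 36*x^2*y^2 + 448*x^2 + 192*x*y^2 + 1024*x + 256*y^2 + 1168), Gamma_yyy = 0


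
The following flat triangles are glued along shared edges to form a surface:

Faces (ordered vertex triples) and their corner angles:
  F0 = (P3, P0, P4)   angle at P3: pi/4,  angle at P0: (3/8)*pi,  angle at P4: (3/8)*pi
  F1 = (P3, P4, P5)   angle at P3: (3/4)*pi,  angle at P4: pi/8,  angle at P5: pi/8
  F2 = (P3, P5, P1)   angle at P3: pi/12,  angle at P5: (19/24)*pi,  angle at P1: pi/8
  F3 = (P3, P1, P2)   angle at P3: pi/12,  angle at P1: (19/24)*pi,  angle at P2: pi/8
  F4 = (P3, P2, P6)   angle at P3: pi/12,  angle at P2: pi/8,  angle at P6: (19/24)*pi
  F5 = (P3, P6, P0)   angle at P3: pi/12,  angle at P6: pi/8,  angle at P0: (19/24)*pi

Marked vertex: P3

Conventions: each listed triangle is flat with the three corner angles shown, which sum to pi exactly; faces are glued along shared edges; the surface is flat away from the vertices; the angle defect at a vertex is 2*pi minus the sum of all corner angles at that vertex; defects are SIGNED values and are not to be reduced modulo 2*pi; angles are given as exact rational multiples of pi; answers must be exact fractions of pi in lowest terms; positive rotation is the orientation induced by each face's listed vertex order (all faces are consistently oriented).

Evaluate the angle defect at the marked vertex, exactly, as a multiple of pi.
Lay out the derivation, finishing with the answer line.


Sum of corner angles at P3: (4/3)*pi
defect = 2*pi - (4/3)*pi

Answer: defect(P3) = (2/3)*pi


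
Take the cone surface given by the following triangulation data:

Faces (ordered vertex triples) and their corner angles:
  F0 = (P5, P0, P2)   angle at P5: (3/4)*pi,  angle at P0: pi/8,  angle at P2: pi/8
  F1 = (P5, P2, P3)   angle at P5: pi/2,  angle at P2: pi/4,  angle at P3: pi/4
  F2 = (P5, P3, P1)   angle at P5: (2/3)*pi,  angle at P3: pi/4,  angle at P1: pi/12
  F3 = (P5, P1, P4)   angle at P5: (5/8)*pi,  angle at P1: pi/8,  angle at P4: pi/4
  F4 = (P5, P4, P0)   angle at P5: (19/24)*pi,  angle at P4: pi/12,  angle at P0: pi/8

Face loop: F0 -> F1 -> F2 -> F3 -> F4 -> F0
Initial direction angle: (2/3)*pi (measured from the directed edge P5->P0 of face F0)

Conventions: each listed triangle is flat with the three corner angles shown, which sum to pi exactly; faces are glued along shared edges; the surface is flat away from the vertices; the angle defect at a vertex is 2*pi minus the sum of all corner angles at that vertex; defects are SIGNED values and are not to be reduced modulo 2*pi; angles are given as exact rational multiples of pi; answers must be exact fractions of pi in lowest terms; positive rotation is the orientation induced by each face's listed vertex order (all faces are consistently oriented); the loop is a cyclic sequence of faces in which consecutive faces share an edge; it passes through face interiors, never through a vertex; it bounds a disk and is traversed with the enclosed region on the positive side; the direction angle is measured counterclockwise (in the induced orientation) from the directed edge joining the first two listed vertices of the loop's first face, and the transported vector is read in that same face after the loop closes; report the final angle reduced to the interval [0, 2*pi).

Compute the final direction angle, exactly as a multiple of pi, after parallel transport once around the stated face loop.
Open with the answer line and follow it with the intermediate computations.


Answer: final direction angle = (4/3)*pi

enclosed vertex P5: corner angles sum to (10/3)*pi, defect = 2*pi - (10/3)*pi = (-4/3)*pi
adding the enclosed defects to the starting angle (mod 2*pi, induced orientation) gives the holonomy
final angle = (2/3)*pi - (4/3)*pi = (4/3)*pi (mod 2*pi)


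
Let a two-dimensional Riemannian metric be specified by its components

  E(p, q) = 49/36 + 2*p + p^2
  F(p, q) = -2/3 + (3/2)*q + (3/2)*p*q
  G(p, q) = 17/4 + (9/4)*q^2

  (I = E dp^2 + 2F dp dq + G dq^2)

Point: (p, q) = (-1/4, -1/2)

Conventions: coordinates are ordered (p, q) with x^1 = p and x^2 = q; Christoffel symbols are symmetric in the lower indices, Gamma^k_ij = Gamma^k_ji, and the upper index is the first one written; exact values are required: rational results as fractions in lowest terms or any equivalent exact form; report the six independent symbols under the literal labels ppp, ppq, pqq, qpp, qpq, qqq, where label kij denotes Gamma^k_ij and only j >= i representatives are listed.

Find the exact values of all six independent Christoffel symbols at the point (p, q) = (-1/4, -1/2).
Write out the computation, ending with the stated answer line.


E = 133/144, F = -59/48, G = 77/16 at the point
E_p = 3/2, E_q = 0, F_p = -3/4, F_q = 9/8, G_p = 0, G_q = -9/4
EG - F^2 = 845/288;  g^inv = (288/845) * [[77/16, 59/48], [59/48, 133/144]]
first-kind symbols [ij,l] = (1/2)(d_i g_jl + d_j g_il - d_l g_ij): [pp,p] = E_p/2 = 3/4, [pp,q] = F_p - E_q/2 = -3/4, [pq,p] = E_q/2 = 0, [pq,q] = G_p/2 = 0, [qq,p] = F_q - G_p/2 = 9/8, [qq,q] = G_q/2 = -9/8
Gamma^p_ij = (G*[ij,p] - F*[ij,q])/(EG - F^2), Gamma^q_ij = (E*[ij,q] - F*[ij,p])/(EG - F^2)

Answer: Gamma_ppp = 774/845, Gamma_ppq = 0, Gamma_pqq = 1161/845, Gamma_qpp = 66/845, Gamma_qpq = 0, Gamma_qqq = 99/845


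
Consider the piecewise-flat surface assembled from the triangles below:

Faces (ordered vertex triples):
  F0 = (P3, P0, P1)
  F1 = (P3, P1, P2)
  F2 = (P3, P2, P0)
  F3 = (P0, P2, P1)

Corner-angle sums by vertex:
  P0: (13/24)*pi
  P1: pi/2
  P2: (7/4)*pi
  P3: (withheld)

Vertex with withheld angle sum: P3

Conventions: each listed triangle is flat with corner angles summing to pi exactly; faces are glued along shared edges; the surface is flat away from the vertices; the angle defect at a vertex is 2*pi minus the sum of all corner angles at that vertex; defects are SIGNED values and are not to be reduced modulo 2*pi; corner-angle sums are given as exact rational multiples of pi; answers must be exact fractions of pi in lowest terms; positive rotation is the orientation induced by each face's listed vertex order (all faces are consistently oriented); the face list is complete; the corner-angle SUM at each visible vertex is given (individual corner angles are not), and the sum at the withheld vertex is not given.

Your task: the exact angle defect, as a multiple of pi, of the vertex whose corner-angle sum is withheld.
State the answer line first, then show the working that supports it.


Answer: defect(P3) = (19/24)*pi

V = 4, E = 6, F = 4; chi = V - E + F = 2
Gauss-Bonnet: total defect = 2*pi*chi = 4*pi; visible defects sum to (77/24)*pi


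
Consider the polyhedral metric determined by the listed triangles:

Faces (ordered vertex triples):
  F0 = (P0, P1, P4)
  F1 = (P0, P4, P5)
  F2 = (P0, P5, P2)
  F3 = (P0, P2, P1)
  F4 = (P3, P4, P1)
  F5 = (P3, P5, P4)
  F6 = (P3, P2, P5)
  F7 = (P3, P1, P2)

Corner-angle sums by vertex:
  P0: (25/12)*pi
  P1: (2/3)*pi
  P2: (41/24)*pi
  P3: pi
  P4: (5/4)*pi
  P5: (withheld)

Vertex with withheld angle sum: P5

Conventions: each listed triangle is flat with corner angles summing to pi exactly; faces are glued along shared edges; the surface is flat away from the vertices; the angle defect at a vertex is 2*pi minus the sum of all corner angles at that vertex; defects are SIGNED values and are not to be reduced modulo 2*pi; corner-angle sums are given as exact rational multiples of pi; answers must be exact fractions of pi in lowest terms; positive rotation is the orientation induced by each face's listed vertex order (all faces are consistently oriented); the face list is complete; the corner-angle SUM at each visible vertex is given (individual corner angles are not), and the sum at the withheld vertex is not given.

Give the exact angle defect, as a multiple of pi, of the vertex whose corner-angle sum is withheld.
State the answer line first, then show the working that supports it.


Answer: defect(P5) = (17/24)*pi

V = 6, E = 12, F = 8; chi = V - E + F = 2
Gauss-Bonnet: total defect = 2*pi*chi = 4*pi; visible defects sum to (79/24)*pi


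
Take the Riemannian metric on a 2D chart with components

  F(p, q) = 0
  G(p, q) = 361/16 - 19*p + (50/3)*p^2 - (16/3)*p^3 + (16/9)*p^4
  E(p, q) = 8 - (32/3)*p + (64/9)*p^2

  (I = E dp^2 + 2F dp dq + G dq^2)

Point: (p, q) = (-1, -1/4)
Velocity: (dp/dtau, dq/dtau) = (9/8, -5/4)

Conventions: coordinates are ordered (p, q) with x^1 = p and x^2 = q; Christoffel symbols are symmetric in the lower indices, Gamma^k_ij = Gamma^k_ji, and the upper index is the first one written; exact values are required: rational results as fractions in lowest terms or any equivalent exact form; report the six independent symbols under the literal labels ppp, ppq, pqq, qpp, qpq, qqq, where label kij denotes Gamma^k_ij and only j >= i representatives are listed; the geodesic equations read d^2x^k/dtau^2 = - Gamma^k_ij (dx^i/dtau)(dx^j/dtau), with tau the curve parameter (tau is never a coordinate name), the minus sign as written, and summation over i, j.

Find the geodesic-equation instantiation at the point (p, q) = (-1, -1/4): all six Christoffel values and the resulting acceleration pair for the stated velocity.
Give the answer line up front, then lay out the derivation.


Answer: Gamma_ppp = -14/29, Gamma_ppq = 0, Gamma_pqq = 679/464, Gamma_qpp = 0, Gamma_qpq = -56/97, Gamma_qqq = 0; accelerations (d^2p/dtau^2, d^2q/dtau^2) = (-12439/7424, -315/194)

E = 232/9, F = 0, G = 9409/144 at the point
E_p = -224/9, E_q = 0, F_p = 0, F_q = 0, G_p = -679/9, G_q = 0
EG - F^2 = 272861/162;  g^inv = (162/272861) * [[9409/144, 0], [0, 232/9]]
first-kind symbols [ij,l] = (1/2)(d_i g_jl + d_j g_il - d_l g_ij): [pp,p] = E_p/2 = -112/9, [pp,q] = F_p - E_q/2 = 0, [pq,p] = E_q/2 = 0, [pq,q] = G_p/2 = -679/18, [qq,p] = F_q - G_p/2 = 679/18, [qq,q] = G_q/2 = 0
Gamma^p_ij = (G*[ij,p] - F*[ij,q])/(EG - F^2), Gamma^q_ij = (E*[ij,q] - F*[ij,p])/(EG - F^2)
Gamma_ppp = -14/29, Gamma_ppq = 0, Gamma_pqq = 679/464, Gamma_qpp = 0, Gamma_qpq = -56/97, Gamma_qqq = 0
d^2p/dtau^2 = -(Gamma_ppp*(9/8)^2 + 2*Gamma_ppq*(9/8)*(-5/4) + Gamma_pqq*(-5/4)^2) = -12439/7424
d^2q/dtau^2 = -(Gamma_qpp*(9/8)^2 + 2*Gamma_qpq*(9/8)*(-5/4) + Gamma_qqq*(-5/4)^2) = -315/194


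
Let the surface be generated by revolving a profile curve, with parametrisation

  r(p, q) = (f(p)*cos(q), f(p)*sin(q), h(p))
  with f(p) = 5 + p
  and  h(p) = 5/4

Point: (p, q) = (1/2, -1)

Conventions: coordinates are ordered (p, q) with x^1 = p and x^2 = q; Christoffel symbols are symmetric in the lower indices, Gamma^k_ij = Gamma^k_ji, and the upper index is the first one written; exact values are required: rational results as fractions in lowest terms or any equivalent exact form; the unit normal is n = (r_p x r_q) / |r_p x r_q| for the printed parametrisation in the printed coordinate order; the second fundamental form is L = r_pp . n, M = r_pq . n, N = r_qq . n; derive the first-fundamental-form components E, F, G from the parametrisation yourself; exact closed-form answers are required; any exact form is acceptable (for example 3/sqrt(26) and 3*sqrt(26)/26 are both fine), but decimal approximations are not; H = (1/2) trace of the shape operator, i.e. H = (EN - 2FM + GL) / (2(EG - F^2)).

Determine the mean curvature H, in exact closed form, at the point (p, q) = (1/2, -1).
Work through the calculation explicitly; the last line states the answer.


f = 11/2, f' = 1, f'' = 0, h' = 0, h'' = 0
E = 1, F = 0, G = 121/4; answer radicand W^2 = 1
unnormalised second-form numerators: l = 0, m = 0, n = 0; L = l/sqrt(1), and similarly M = m/sqrt(W^2), N = n/sqrt(W^2)
H = (E*n - 2*F*m + G*l) / (2*(EG - F^2)*sqrt(W^2)); E*n - 2*F*m + G*l = 0, EG - F^2 = 121/4, so H = (0)/sqrt(1)

Answer: H = 0


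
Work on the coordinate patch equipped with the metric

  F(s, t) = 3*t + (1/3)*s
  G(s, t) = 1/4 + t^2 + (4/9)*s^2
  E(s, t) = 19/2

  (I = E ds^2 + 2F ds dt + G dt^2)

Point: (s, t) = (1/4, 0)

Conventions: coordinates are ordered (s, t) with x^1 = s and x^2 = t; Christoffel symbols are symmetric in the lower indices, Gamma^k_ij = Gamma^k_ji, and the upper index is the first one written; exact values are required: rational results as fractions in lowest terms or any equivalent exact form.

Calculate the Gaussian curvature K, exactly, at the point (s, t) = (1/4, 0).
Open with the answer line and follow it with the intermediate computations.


Answer: K = -20160/143641

E = 19/2, F = 1/12, G = 5/18, EG - F^2 = 379/144 at the point
E_s = 0, E_t = 0, F_s = 1/3, F_t = 3, G_s = 2/9, G_t = 0
E_tt = 0, F_st = 0, G_ss = 8/9
The intrinsic route: Brioschi's K = (det M1 - det M2)/(EG - F^2)^2.
M1 = [[-E_tt/2 + F_st - G_ss/2, E_s/2, F_s - E_t/2], [F_t - G_s/2, E, F], [G_t/2, F, G]] = [[-4/9, 0, 1/3], [26/9, 19/2, 1/12], [0, 1/12, 5/18]]; det M1 = -353/324
M2 = [[0, E_t/2, G_s/2], [E_t/2, E, F], [G_s/2, F, G]] = [[0, 0, 1/9], [0, 19/2, 1/12], [1/9, 1/12, 5/18]]; det M2 = -19/162
det M1 - det M2 = -35/36; K = -35/36 / (379/144)^2 = -20160/143641


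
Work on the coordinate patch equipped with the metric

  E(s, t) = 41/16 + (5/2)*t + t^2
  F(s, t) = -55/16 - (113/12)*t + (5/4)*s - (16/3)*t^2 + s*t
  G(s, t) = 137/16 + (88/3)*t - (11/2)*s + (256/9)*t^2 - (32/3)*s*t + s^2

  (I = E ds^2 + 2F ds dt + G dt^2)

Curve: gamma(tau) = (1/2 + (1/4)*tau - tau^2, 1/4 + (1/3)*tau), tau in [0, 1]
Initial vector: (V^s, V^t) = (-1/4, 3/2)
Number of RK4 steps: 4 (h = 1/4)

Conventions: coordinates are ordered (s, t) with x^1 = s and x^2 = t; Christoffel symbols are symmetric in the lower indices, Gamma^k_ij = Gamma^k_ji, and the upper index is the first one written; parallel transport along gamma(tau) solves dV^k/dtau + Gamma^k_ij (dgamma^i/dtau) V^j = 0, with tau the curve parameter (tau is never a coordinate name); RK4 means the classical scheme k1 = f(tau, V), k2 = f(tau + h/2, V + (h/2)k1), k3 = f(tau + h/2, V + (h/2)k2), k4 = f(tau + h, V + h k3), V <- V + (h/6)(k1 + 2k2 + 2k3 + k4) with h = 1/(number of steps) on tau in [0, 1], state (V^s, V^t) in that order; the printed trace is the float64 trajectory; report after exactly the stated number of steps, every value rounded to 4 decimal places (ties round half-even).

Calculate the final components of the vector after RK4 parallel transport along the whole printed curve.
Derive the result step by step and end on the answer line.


gamma'(tau) = (1/4 - 2*tau, 1/3); f(tau, V)^k = -Gamma^k_ij(gamma(tau)) gamma'^i(tau) V^j; h = 1/4; intermediate values shown to 6 dp
curve data and Christoffel symbols at the stage parameters:
  tau = 0.000000: gamma = (0.500000, 0.250000), gamma' = (0.250000, 0.333333); Gamma_sss = 0.000000, Gamma_sst = 0.093224, Gamma_stt = -0.497195, Gamma_tss = 0.000000, Gamma_tst = -0.222702, Gamma_ttt = 1.187743
  tau = 0.125000: gamma = (0.515625, 0.291667), gamma' = (0.000000, 0.333333); Gamma_sss = 0.000000, Gamma_sst = 0.086902, Gamma_stt = -0.463477, Gamma_tss = 0.000000, Gamma_tst = -0.213634, Gamma_ttt = 1.139380
  tau = 0.250000: gamma = (0.500000, 0.333333), gamma' = (-0.250000, 0.333333); Gamma_sss = 0.000000, Gamma_sst = 0.080250, Gamma_stt = -0.428002, Gamma_tss = 0.000000, Gamma_tst = -0.204145, Gamma_ttt = 1.088776
  tau = 0.375000: gamma = (0.453125, 0.375000), gamma' = (-0.500000, 0.333333); Gamma_sss = 0.000000, Gamma_sst = 0.073517, Gamma_stt = -0.392090, Gamma_tss = 0.000000, Gamma_tst = -0.194396, Gamma_ttt = 1.036777
  tau = 0.500000: gamma = (0.375000, 0.416667), gamma' = (-0.750000, 0.333333); Gamma_sss = 0.000000, Gamma_sst = 0.066902, Gamma_stt = -0.356808, Gamma_tss = 0.000000, Gamma_tst = -0.184537, Gamma_ttt = 0.984196
  tau = 0.625000: gamma = (0.265625, 0.458333), gamma' = (-1.000000, 0.333333); Gamma_sss = 0.000000, Gamma_sst = 0.060554, Gamma_stt = -0.322955, Gamma_tss = 0.000000, Gamma_tst = -0.174709, Gamma_ttt = 0.931779
  tau = 0.750000: gamma = (0.125000, 0.500000), gamma' = (-1.250000, 0.333333); Gamma_sss = 0.000000, Gamma_sst = 0.054578, Gamma_stt = -0.291082, Gamma_tss = 0.000000, Gamma_tst = -0.165033, Gamma_ttt = 0.880178
  tau = 0.875000: gamma = (-0.046875, 0.541667), gamma' = (-1.500000, 0.333333); Gamma_sss = 0.000000, Gamma_sst = 0.049036, Gamma_stt = -0.261524, Gamma_tss = 0.000000, Gamma_tst = -0.155612, Gamma_ttt = 0.829933
  tau = 1.000000: gamma = (-0.250000, 0.583333), gamma' = (-1.750000, 0.333333); Gamma_sss = 0.000000, Gamma_sst = 0.043958, Gamma_stt = -0.234441, Gamma_tss = 0.000000, Gamma_tst = -0.146526, Gamma_ttt = 0.781470
step 0: V^s = -0.2500, V^t = 1.5000
step 1: k1 = (0.221407, -0.528917), k2 = (0.227964, -0.560412), k3 = (0.227332, -0.558859), k4 = (0.226526, -0.576251); V <- V + (h/6)(k1 + 2k2 + 2k3 + k4): V^s = -0.1934, V^t = 1.3607
step 2: k1 = (0.226596, -0.576429), k2 = (0.219832, -0.581287), k3 = (0.219751, -0.581073), k4 = (0.208628, -0.575467); V <- V + (h/6)(k1 + 2k2 + 2k3 + k4): V^s = -0.1386, V^t = 1.2158
step 3: k1 = (0.208701, -0.575668), k2 = (0.194676, -0.561672), k3 = (0.195006, -0.562623), k4 = (0.179306, -0.542187); V <- V + (h/6)(k1 + 2k2 + 2k3 + k4): V^s = -0.0900, V^t = 1.0756
step 4: k1 = (0.179372, -0.542386), k2 = (0.163079, -0.517522), k3 = (0.163612, -0.519213), k4 = (0.147379, -0.491264); V <- V + (h/6)(k1 + 2k2 + 2k3 + k4): V^s = -0.0491, V^t = 0.9461

Answer: V^s = -0.0491, V^t = 0.9461


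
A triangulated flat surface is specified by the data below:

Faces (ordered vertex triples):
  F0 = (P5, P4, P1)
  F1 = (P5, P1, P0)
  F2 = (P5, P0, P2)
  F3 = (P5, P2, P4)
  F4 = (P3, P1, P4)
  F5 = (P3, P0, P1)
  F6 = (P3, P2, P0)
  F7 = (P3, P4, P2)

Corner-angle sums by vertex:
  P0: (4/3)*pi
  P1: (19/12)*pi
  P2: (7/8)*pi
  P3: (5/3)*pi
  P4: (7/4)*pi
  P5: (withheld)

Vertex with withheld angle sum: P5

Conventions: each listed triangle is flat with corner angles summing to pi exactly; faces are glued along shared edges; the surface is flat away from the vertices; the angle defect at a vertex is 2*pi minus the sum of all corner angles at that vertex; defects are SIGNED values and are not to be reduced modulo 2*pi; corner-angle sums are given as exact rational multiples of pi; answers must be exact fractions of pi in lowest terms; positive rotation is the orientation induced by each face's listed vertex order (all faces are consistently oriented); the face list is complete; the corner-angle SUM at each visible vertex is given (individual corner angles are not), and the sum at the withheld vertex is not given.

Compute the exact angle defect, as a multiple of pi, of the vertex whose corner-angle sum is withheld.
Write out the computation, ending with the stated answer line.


V = 6, E = 12, F = 8; chi = V - E + F = 2
Gauss-Bonnet: total defect = 2*pi*chi = 4*pi; visible defects sum to (67/24)*pi

Answer: defect(P5) = (29/24)*pi


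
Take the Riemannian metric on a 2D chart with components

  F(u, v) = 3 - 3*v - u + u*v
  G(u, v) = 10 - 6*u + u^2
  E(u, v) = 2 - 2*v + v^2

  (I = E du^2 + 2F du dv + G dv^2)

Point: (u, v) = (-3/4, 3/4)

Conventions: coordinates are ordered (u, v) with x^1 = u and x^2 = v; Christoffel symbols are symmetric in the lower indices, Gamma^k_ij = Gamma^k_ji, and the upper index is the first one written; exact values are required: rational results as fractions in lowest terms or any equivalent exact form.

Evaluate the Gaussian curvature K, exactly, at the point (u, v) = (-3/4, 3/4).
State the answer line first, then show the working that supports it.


Answer: K = -64/14641

E = 17/16, F = 15/16, G = 241/16, EG - F^2 = 121/8 at the point
E_u = 0, E_v = -1/2, F_u = -1/4, F_v = -15/4, G_u = -15/2, G_v = 0
E_vv = 2, F_uv = 1, G_uu = 2
Evaluate Brioschi's two determinant matrices M1, M2 and divide by (EG - F^2)^2.
M1 = [[-E_vv/2 + F_uv - G_uu/2, E_u/2, F_u - E_v/2], [F_v - G_u/2, E, F], [G_v/2, F, G]] = [[-1, 0, 0], [0, 17/16, 15/16], [0, 15/16, 241/16]]; det M1 = -121/8
M2 = [[0, E_v/2, G_u/2], [E_v/2, E, F], [G_u/2, F, G]] = [[0, -1/4, -15/4], [-1/4, 17/16, 15/16], [-15/4, 15/16, 241/16]]; det M2 = -113/8
det M1 - det M2 = -1; K = -1 / (121/8)^2 = -64/14641


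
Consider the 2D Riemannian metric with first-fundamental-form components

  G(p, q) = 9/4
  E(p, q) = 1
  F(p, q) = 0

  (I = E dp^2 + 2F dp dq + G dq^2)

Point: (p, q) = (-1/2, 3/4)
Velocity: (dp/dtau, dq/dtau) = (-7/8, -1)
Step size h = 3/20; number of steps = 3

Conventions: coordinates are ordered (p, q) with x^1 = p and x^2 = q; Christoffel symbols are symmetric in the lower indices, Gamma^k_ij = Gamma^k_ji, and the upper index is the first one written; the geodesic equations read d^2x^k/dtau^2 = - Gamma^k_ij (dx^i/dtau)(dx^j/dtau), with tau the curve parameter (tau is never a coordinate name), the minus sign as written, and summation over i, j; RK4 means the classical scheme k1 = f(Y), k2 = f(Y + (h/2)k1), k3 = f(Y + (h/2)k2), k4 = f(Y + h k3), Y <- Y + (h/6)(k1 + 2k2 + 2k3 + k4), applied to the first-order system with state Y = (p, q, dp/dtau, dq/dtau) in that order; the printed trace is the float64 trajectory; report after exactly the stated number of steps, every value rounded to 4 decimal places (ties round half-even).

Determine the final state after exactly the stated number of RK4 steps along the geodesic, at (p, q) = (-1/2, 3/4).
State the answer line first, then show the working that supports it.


Answer: p = -0.8937, q = 0.3000, dp/dtau = -0.8750, dq/dtau = -1.0000

f(Y) = (dp/dtau, dq/dtau, -Gamma^p_ij Y'^i Y'^j, -Gamma^q_ij Y'^i Y'^j) with the Gammas evaluated at the stage position; h = 0.150000; intermediate values shown to 6 dp
step 0: p = -0.5000, q = 0.7500, dp/dtau = -0.8750, dq/dtau = -1.0000
step 1:
  k1: at (p, q) = (-0.500000, 0.750000), (dp/dtau, dq/dtau) = (-0.875000, -1.000000); Gamma_ppp = 0.000000, Gamma_ppq = 0.000000, Gamma_pqq = 0.000000, Gamma_qpp = 0.000000, Gamma_qpq = 0.000000, Gamma_qqq = 0.000000; k1 = (-0.875000, -1.000000, 0.000000, 0.000000)
  k2: at (p, q) = (-0.565625, 0.675000), (dp/dtau, dq/dtau) = (-0.875000, -1.000000); Gamma_ppp = 0.000000, Gamma_ppq = 0.000000, Gamma_pqq = 0.000000, Gamma_qpp = 0.000000, Gamma_qpq = 0.000000, Gamma_qqq = 0.000000; k2 = (-0.875000, -1.000000, 0.000000, 0.000000)
  k3: at (p, q) = (-0.565625, 0.675000), (dp/dtau, dq/dtau) = (-0.875000, -1.000000); Gamma_ppp = 0.000000, Gamma_ppq = 0.000000, Gamma_pqq = 0.000000, Gamma_qpp = 0.000000, Gamma_qpq = 0.000000, Gamma_qqq = 0.000000; k3 = (-0.875000, -1.000000, 0.000000, 0.000000)
  k4: at (p, q) = (-0.631250, 0.600000), (dp/dtau, dq/dtau) = (-0.875000, -1.000000); Gamma_ppp = 0.000000, Gamma_ppq = 0.000000, Gamma_pqq = 0.000000, Gamma_qpp = 0.000000, Gamma_qpq = 0.000000, Gamma_qqq = 0.000000; k4 = (-0.875000, -1.000000, 0.000000, 0.000000)
  Y <- Y + (h/6)(k1 + 2k2 + 2k3 + k4): p = -0.6312, q = 0.6000, dp/dtau = -0.8750, dq/dtau = -1.0000
step 2:
  k1: at (p, q) = (-0.631250, 0.600000), (dp/dtau, dq/dtau) = (-0.875000, -1.000000); Gamma_ppp = 0.000000, Gamma_ppq = 0.000000, Gamma_pqq = 0.000000, Gamma_qpp = 0.000000, Gamma_qpq = 0.000000, Gamma_qqq = 0.000000; k1 = (-0.875000, -1.000000, 0.000000, 0.000000)
  k2: at (p, q) = (-0.696875, 0.525000), (dp/dtau, dq/dtau) = (-0.875000, -1.000000); Gamma_ppp = 0.000000, Gamma_ppq = 0.000000, Gamma_pqq = 0.000000, Gamma_qpp = 0.000000, Gamma_qpq = 0.000000, Gamma_qqq = 0.000000; k2 = (-0.875000, -1.000000, 0.000000, 0.000000)
  k3: at (p, q) = (-0.696875, 0.525000), (dp/dtau, dq/dtau) = (-0.875000, -1.000000); Gamma_ppp = 0.000000, Gamma_ppq = 0.000000, Gamma_pqq = 0.000000, Gamma_qpp = 0.000000, Gamma_qpq = 0.000000, Gamma_qqq = 0.000000; k3 = (-0.875000, -1.000000, 0.000000, 0.000000)
  k4: at (p, q) = (-0.762500, 0.450000), (dp/dtau, dq/dtau) = (-0.875000, -1.000000); Gamma_ppp = 0.000000, Gamma_ppq = 0.000000, Gamma_pqq = 0.000000, Gamma_qpp = 0.000000, Gamma_qpq = 0.000000, Gamma_qqq = 0.000000; k4 = (-0.875000, -1.000000, 0.000000, 0.000000)
  Y <- Y + (h/6)(k1 + 2k2 + 2k3 + k4): p = -0.7625, q = 0.4500, dp/dtau = -0.8750, dq/dtau = -1.0000
step 3:
  k1: at (p, q) = (-0.762500, 0.450000), (dp/dtau, dq/dtau) = (-0.875000, -1.000000); Gamma_ppp = 0.000000, Gamma_ppq = 0.000000, Gamma_pqq = 0.000000, Gamma_qpp = 0.000000, Gamma_qpq = 0.000000, Gamma_qqq = 0.000000; k1 = (-0.875000, -1.000000, 0.000000, 0.000000)
  k2: at (p, q) = (-0.828125, 0.375000), (dp/dtau, dq/dtau) = (-0.875000, -1.000000); Gamma_ppp = 0.000000, Gamma_ppq = 0.000000, Gamma_pqq = 0.000000, Gamma_qpp = 0.000000, Gamma_qpq = 0.000000, Gamma_qqq = 0.000000; k2 = (-0.875000, -1.000000, 0.000000, 0.000000)
  k3: at (p, q) = (-0.828125, 0.375000), (dp/dtau, dq/dtau) = (-0.875000, -1.000000); Gamma_ppp = 0.000000, Gamma_ppq = 0.000000, Gamma_pqq = 0.000000, Gamma_qpp = 0.000000, Gamma_qpq = 0.000000, Gamma_qqq = 0.000000; k3 = (-0.875000, -1.000000, 0.000000, 0.000000)
  k4: at (p, q) = (-0.893750, 0.300000), (dp/dtau, dq/dtau) = (-0.875000, -1.000000); Gamma_ppp = 0.000000, Gamma_ppq = 0.000000, Gamma_pqq = 0.000000, Gamma_qpp = 0.000000, Gamma_qpq = 0.000000, Gamma_qqq = 0.000000; k4 = (-0.875000, -1.000000, 0.000000, 0.000000)
  Y <- Y + (h/6)(k1 + 2k2 + 2k3 + k4): p = -0.8937, q = 0.3000, dp/dtau = -0.8750, dq/dtau = -1.0000


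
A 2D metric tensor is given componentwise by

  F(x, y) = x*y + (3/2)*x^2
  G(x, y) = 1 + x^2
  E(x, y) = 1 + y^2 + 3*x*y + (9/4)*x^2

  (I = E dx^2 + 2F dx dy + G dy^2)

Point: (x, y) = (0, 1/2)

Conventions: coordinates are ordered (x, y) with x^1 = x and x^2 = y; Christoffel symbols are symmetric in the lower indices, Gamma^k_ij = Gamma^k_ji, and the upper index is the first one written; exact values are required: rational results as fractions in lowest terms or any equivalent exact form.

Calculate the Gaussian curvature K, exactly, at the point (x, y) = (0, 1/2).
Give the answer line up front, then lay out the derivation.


Answer: K = -16/25

E = 5/4, F = 0, G = 1, EG - F^2 = 5/4 at the point
E_x = 3/2, E_y = 1, F_x = 1/2, F_y = 0, G_x = 0, G_y = 0
E_yy = 2, F_xy = 1, G_xx = 2
Compute both Brioschi determinants and normalise by (EG - F^2)^2.
M1 = [[-E_yy/2 + F_xy - G_xx/2, E_x/2, F_x - E_y/2], [F_y - G_x/2, E, F], [G_y/2, F, G]] = [[-1, 3/4, 0], [0, 5/4, 0], [0, 0, 1]]; det M1 = -5/4
M2 = [[0, E_y/2, G_x/2], [E_y/2, E, F], [G_x/2, F, G]] = [[0, 1/2, 0], [1/2, 5/4, 0], [0, 0, 1]]; det M2 = -1/4
det M1 - det M2 = -1; K = -1 / (5/4)^2 = -16/25


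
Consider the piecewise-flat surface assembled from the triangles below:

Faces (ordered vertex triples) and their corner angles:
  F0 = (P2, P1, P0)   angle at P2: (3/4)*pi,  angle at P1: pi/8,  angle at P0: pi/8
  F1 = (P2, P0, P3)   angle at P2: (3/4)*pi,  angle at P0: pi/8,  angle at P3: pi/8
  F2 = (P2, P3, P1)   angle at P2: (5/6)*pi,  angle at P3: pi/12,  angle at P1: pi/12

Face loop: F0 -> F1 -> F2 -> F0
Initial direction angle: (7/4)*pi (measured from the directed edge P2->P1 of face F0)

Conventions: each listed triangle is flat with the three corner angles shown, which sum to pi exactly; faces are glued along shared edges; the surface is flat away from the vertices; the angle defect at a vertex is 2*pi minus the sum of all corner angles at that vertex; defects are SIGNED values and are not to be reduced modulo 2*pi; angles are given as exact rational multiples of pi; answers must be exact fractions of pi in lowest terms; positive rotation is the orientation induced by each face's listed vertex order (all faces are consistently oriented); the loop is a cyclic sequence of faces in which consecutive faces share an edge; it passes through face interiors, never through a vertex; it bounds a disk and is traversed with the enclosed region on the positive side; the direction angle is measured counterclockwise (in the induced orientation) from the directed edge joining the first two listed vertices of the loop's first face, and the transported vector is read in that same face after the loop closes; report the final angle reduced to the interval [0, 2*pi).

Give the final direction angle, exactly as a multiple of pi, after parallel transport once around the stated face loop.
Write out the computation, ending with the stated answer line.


enclosed vertex P2: corner angles sum to (7/3)*pi, defect = 2*pi - (7/3)*pi = -pi/3
the rotation equals the total enclosed defect, so the final angle is initial + defects (mod 2*pi)
final angle = (7/4)*pi - pi/3 = (17/12)*pi (mod 2*pi)

Answer: final direction angle = (17/12)*pi


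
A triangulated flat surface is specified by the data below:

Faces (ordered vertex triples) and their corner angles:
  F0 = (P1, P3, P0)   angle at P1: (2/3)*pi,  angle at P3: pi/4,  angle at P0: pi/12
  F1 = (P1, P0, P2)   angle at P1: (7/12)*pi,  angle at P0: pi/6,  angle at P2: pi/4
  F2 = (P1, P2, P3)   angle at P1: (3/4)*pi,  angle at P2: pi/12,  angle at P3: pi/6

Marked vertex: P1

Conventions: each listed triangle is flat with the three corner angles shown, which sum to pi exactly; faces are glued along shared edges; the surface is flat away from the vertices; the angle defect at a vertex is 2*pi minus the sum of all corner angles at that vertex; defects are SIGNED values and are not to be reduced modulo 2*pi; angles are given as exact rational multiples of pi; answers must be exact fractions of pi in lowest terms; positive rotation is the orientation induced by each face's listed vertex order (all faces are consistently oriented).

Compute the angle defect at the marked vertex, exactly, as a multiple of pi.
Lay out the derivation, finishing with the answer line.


Sum of corner angles at P1: 2*pi
defect = 2*pi - 2*pi

Answer: defect(P1) = 0
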